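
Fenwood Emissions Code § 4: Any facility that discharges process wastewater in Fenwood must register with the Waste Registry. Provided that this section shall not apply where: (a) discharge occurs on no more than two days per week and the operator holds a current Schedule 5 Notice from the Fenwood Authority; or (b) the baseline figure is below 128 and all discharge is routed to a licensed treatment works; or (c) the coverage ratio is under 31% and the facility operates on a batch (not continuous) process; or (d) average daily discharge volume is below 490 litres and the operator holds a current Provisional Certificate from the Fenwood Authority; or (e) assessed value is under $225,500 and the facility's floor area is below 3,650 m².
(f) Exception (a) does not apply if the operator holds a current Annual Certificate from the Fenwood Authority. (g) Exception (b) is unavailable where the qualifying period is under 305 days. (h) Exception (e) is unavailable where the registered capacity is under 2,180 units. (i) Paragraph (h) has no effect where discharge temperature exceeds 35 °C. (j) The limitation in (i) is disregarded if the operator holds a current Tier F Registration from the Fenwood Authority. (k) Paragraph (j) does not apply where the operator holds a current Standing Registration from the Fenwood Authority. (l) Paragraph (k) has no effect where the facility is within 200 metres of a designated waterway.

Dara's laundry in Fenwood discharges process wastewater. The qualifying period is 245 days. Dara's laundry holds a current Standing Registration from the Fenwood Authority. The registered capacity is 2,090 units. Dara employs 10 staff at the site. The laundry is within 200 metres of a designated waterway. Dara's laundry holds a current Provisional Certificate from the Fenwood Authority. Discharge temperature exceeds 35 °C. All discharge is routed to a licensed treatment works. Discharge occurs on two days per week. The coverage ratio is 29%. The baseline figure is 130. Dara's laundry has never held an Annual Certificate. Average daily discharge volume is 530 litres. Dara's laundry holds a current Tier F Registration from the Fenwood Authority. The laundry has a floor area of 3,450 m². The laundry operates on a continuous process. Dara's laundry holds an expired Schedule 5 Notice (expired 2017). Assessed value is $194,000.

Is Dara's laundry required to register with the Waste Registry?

Yes — Dara's laundry must register with the Waste Registry.

Exception (a) fails — no current Schedule 5 Notice is held.
Exception (b) requires that the baseline figure is below 128; but the baseline figure is 130, not below 128, so (b) is unavailable.
Exception (c) fails — the facility operates on a continuous process.
Exception (d) fails — average daily discharge volume is 530 litres, not below 490 litres.
Exception (e) is satisfied on its face — assessed value is $194,000, under the $225,500 limit; the facility's floor area is 3,450 m², below the 3,650 m² limit. But: (h) applies — the registered capacity is 2,090 units, under the 2,180 units limit. (i) would limit (h) — discharge temperature exceeds 35 °C — but (j) sets (i) aside: (j) operates against (i): a current Tier F Registration is held. (k) is engaged (a current Standing Registration is held), but is overridden by (l): (l) operates against (k): the laundry is within 200 m of a designated waterway. (e) is therefore removed.
Every exception is unavailable, so the rule governs.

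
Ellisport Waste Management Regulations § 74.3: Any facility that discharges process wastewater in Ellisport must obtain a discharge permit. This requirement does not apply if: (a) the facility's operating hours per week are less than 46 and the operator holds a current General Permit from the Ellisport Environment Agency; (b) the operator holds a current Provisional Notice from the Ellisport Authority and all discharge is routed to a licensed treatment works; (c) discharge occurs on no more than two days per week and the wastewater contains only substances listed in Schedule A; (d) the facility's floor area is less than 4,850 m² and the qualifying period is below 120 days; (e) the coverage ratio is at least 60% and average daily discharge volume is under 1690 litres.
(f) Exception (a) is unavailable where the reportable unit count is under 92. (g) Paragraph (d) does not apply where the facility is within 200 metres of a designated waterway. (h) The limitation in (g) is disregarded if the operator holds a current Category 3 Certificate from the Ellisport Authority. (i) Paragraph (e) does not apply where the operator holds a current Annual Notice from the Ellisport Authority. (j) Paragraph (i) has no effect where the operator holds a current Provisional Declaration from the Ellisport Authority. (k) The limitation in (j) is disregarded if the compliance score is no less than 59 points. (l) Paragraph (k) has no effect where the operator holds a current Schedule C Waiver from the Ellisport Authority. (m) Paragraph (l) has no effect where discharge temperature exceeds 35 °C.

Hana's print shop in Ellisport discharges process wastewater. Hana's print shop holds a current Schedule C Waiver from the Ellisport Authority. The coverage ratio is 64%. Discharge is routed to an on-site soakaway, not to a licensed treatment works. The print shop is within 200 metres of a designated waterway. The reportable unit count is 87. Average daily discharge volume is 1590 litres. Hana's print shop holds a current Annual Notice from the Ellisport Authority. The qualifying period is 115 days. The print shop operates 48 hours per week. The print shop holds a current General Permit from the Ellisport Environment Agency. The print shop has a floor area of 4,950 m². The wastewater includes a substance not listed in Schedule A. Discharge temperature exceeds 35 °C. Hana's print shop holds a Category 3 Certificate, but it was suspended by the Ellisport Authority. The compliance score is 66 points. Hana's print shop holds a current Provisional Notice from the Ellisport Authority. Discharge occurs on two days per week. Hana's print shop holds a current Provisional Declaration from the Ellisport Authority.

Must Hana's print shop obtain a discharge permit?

Yes — Hana's print shop must obtain a discharge permit.

Exception (a) requires that the facility's operating hours per week are less than 46; but the facility's operating hours per week are 48, not less than 46, so (a) is unavailable.
Exception (b) does not apply: discharge is not routed to a licensed treatment works.
Exception (c) fails — the wastewater includes a non-Schedule-A substance.
Exception (d) requires that the facility's floor area is less than 4,850 m²; but the facility's floor area is 4,950 m², not less than 4,850 m², so (d) is unavailable.
All of (e)'s requirements are met (the coverage ratio is 64%, meeting the 60% threshold; average daily discharge volume is 1590 litres, under the 1690 litres limit). Turning to paragraphs (i)–(m): (i) operates — a current Annual Notice is held. (j) would limit (i) — a current Provisional Declaration is held — but (k) sets (j) aside: (k) operates — the compliance score is 66 points, meeting the 59 points threshold. (l) would limit (k) — a current Schedule C Waiver is held — but (m) sets (l) aside: (m) operates against (l): discharge temperature exceeds 35 °C. (e) is therefore removed.
No exception applies. The general rule governs.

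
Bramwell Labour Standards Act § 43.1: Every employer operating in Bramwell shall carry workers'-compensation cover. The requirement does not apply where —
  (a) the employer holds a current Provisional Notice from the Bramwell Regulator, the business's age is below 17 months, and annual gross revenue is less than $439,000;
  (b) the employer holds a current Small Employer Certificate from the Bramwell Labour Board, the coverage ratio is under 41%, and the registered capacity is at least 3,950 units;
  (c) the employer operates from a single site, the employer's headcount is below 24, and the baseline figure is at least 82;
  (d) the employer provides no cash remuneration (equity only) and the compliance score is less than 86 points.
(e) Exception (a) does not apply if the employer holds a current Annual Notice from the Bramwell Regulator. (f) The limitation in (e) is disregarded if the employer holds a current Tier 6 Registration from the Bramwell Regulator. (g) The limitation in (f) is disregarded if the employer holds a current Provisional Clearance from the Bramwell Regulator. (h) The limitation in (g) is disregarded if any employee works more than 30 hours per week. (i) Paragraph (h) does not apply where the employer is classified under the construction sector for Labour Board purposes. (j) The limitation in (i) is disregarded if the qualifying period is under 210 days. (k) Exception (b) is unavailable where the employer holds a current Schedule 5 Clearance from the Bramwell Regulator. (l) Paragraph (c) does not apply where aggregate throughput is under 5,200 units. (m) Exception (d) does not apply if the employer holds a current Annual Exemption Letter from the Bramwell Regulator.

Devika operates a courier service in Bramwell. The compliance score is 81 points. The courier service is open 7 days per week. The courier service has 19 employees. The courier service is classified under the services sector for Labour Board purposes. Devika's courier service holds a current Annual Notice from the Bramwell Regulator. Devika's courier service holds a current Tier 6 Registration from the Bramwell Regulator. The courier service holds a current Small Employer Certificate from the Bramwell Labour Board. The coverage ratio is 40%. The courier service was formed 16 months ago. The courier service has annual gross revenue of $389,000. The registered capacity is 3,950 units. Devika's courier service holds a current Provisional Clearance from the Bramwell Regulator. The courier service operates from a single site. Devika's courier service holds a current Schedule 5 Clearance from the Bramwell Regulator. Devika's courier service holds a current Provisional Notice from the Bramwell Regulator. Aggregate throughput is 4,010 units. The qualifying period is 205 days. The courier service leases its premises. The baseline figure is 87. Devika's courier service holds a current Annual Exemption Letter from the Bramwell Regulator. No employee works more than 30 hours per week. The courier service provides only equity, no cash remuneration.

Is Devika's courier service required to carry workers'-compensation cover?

Yes — Devika's courier service must carry workers'-compensation cover.

All of (a)'s requirements are met (a current Provisional Notice is held; the business's age is 16 months, below the 17 months limit; annual gross revenue is $389,000, less than the $439,000 limit). Turning to paragraphs (e)–(j): (e) is engaged — a current Annual Notice is held. (f) operates (a current Tier 6 Registration is held), but is set aside by (g): (g) operates against (f): a current Provisional Clearance is held. (h) is not triggered (no employee exceeds 30 hours/week), so (g) stands. (a) is therefore removed.
All of (b)'s requirements are met (a current Small Employer Certificate is held; the coverage ratio is 40%, under the 41% limit; the registered capacity is 3,950 units, meeting the 3,950 units threshold). But applying paragraph (k): (k) operates against (b): a current Schedule 5 Clearance is held. Exception (b) does not apply.
Exception (c)'s conditions are all satisfied: the employer operates from a single site; the employer's headcount is 19, below the 24 limit; the baseline figure is 87, meeting the 82 threshold. However, paragraph (l) must be considered: (l) operates — aggregate throughput is 4,010 units, under the 5,200 units limit. (c) is therefore removed.
All of (d)'s requirements are met (remuneration is equity-only; the compliance score is 81 points, less than the 86 points limit). Turning to paragraph (m): (m) operates — a current Annual Exemption Letter is held. So (d) is unavailable.
No exception applies. The general rule governs.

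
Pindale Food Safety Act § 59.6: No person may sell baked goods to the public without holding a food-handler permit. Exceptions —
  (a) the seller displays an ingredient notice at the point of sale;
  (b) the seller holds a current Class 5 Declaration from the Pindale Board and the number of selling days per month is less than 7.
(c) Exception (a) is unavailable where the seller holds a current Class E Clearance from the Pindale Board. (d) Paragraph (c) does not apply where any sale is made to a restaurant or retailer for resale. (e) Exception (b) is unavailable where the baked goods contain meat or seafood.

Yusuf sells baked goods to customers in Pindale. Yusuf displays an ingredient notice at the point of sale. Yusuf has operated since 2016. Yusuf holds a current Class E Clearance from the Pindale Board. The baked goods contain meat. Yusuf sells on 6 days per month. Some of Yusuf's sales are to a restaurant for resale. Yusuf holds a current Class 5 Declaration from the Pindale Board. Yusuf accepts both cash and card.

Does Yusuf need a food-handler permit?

No — exception (a) applies; Yusuf is not required to hold a food-handler permit.

Exception (a)'s conditions are all satisfied: an ingredient notice is displayed. Considering the limiting provisions: (c) would limit (a) — a current Class E Clearance is held — but (d) sets (c) aside: (d) is triggered — some sales are to a restaurant for resale. Exception (a) stands.
Exception (b)'s conditions are all satisfied: a current Class 5 Declaration is held; the number of selling days per month is 6, less than the 7 limit. However, paragraph (e) must be considered: (e) is triggered — the baked goods contain meat. Exception (b) does not apply.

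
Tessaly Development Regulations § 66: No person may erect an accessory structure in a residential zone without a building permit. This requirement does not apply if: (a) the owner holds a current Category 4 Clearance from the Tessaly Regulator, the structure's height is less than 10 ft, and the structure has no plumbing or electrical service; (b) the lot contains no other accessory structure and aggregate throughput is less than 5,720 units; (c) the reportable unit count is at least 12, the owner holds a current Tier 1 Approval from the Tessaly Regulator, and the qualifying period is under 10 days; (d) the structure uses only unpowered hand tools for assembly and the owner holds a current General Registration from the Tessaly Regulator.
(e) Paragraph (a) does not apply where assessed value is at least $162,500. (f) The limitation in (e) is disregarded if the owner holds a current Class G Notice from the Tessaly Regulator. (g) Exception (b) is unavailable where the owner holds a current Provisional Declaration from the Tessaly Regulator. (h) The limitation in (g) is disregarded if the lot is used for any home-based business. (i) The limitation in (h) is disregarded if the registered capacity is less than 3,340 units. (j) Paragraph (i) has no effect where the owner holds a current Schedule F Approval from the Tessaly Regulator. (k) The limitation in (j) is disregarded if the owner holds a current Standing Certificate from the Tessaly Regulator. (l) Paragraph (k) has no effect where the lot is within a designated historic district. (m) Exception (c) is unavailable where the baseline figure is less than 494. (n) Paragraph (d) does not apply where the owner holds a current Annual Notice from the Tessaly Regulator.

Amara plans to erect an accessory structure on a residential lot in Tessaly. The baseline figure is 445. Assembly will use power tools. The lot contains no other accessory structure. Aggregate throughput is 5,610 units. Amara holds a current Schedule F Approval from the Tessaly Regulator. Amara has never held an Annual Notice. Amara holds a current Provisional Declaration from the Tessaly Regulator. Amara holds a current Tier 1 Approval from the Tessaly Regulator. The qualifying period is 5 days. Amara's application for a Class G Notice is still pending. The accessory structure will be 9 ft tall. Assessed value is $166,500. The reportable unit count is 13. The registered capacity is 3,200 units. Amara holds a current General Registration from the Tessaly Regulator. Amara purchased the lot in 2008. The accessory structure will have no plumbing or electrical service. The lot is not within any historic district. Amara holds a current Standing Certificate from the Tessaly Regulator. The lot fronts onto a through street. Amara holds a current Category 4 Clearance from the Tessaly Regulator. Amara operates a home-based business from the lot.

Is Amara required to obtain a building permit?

Yes — Amara must obtain a building permit.

Exception (a) is satisfied on its face — a current Category 4 Clearance is held; the structure's height is 9 ft, less than the 10 ft limit; there is no plumbing or electrical service. But: (e) operates against (a): assessed value is $166,500, meeting the $162,500 threshold. (f), which would lift (e), is not engaged — there is no Class G Notice in force. So (a) is unavailable.
Exception (b): the lot has no other accessory structure; aggregate throughput is 5,610 units, less than the 5,720 units limit — every condition holds. But: (g) operates against (b): a current Provisional Declaration is held. (h) would limit (g) — a home-based business operates on the lot — but (i) sets (h) aside: (i) applies — the registered capacity is 3,200 units, less than the 3,340 units limit. (j) would limit (i) — a current Schedule F Approval is held — but (k) sets (j) aside: (k) is engaged — a current Standing Certificate is held. (l), which would lift (k), is not triggered — the lot is not in a historic district. So (b) is unavailable.
All of (c)'s requirements are met (the reportable unit count is 13, meeting the 12 threshold; a current Tier 1 Approval is held; the qualifying period is 5 days, under the 10 days limit). But: (m) applies — the baseline figure is 445, less than the 494 limit. (c) is therefore removed.
Exception (d) fails — assembly uses power tools.
No exception is made out. Amara falls within the general rule.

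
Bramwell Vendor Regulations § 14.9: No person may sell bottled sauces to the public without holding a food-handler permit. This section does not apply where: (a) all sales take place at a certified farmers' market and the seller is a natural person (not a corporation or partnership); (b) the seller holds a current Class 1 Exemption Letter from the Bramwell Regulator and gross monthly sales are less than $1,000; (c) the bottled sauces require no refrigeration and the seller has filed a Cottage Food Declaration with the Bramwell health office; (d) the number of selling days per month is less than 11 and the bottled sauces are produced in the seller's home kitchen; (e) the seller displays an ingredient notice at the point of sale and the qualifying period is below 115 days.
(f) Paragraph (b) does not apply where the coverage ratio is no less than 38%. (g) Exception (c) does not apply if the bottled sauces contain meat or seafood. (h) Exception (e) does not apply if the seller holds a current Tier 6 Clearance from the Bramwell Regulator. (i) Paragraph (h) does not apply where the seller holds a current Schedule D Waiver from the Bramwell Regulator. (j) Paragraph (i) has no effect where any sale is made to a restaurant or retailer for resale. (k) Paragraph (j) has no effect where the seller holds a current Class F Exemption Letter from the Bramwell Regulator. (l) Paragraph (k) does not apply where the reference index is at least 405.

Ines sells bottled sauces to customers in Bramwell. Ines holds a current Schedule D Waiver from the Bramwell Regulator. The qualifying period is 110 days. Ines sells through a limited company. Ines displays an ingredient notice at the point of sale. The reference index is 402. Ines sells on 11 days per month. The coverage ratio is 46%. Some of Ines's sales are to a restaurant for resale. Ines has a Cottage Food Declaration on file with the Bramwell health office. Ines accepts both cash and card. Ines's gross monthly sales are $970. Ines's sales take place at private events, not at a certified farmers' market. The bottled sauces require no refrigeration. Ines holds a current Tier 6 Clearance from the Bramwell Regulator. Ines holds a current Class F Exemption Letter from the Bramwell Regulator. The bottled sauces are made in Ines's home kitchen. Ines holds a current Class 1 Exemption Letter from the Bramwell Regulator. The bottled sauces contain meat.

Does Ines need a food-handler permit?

Exception (a) does not apply: sales are at private events, not a certified farmers' market.
All of (b)'s requirements are met (a current Class 1 Exemption Letter is held; gross monthly sales are $970, less than the $1,000 limit). But applying paragraph (f): (f) is engaged — the coverage ratio is 46%, meeting the 38% threshold. Exception (b) does not apply.
All of (c)'s requirements are met (the bottled sauces are shelf-stable; a Cottage Food Declaration is on file). Turning to paragraph (g): (g) operates against (c): the bottled sauces contain meat. (c) is therefore removed.
Exception (d) fails — the number of selling days per month is 11, not less than 11.
Exception (e) is satisfied on its face — an ingredient notice is displayed; the qualifying period is 110 days, below the 115 days limit. As to paragraphs (h)–(l): (h) applies (a current Tier 6 Clearance is held), but is overridden by (i): (i) operates against (h): a current Schedule D Waiver is held. (j) is triggered (some sales are to a restaurant for resale), but is overridden by (k): (k) operates — a current Class F Exemption Letter is held. (l), which would lift (k), is not engaged — the reference index is 402, short of 405. Exception (e) stands.

No — exception (e) applies; Ines is not required to hold a food-handler permit.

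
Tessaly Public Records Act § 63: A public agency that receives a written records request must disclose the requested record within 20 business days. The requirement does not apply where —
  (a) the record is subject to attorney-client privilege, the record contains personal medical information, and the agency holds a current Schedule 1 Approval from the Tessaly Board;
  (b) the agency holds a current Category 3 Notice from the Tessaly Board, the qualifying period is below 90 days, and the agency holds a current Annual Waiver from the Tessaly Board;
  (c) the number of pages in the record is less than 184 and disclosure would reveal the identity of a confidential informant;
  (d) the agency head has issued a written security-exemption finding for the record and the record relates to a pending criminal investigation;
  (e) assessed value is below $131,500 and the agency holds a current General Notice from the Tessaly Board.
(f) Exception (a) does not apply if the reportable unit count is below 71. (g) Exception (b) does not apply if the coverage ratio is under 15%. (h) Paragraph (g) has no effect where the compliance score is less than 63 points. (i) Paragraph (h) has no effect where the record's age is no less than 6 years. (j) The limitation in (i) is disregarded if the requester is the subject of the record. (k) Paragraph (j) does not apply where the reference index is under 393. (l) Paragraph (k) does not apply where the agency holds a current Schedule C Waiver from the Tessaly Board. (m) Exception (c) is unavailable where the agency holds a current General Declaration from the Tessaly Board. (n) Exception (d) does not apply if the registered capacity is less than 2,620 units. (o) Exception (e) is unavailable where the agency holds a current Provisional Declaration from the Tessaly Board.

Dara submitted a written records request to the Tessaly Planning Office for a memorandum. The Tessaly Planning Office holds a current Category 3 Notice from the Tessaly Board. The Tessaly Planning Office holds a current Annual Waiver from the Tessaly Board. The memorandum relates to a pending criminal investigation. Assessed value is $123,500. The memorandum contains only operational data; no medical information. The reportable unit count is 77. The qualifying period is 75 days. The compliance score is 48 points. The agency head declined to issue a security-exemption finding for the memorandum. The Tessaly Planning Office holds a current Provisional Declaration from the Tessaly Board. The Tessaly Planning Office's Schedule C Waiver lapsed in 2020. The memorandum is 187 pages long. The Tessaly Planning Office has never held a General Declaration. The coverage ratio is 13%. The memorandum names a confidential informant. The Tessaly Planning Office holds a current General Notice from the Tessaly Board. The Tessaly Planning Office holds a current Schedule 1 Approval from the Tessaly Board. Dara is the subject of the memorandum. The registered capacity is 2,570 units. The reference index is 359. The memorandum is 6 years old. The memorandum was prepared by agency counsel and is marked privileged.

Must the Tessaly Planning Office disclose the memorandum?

Yes — the Tessaly Planning Office must disclose the memorandum.

Exception (a) does not apply: the memorandum contains only operational data.
Exception (b): a current Category 3 Notice is held; the qualifying period is 75 days, below the 90 days limit; a current Annual Waiver is held — every condition holds. But: (g) is triggered — the coverage ratio is 13%, under the 15% limit. (h) is engaged (the compliance score is 48 points, less than the 63 points limit), but yields to (i): (i) operates against (h): the record's age is 6 years, meeting the 6 years threshold. (j) would limit (i) — Dara is the subject of the memorandum — but (k) sets (j) aside: (k) is triggered — the reference index is 359, under the 393 limit. (l), which would lift (k), is not engaged — the Schedule C Waiver is not current. Exception (b) does not apply.
Exception (c) does not apply: the number of pages in the record is 187, not less than 184.
Exception (d) requires that the agency head has issued a written security-exemption finding for the record; but the agency head declined to issue a security-exemption finding, so (d) is unavailable.
Exception (e) is satisfied on its face — assessed value is $123,500, below the $131,500 limit; a current General Notice is held. However, paragraph (o) must be considered: (o) operates — a current Provisional Declaration is held. (e) is therefore removed.
No exception applies. The general rule governs.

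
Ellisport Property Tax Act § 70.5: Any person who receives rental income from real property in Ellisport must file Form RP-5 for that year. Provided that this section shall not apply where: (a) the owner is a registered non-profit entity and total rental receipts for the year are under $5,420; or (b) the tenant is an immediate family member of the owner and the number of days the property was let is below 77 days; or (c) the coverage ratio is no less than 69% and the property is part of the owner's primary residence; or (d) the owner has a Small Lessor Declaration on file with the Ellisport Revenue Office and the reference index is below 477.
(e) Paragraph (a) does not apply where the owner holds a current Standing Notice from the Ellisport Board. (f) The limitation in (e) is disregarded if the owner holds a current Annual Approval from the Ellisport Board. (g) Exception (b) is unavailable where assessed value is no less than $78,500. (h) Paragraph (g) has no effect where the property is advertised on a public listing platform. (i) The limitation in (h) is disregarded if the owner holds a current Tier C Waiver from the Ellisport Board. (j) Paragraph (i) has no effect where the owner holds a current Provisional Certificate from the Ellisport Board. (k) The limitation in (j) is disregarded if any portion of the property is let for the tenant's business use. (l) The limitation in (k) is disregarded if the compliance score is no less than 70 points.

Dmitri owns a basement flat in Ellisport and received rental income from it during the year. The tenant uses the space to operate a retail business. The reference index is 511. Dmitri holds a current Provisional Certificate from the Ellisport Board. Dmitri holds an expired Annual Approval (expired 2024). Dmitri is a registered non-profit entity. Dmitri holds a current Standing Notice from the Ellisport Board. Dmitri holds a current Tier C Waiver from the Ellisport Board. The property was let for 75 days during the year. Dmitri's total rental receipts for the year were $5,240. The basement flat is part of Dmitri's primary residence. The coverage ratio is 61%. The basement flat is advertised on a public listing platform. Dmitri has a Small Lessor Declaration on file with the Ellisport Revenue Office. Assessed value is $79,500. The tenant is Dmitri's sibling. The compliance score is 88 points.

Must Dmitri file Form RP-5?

Exception (a)'s conditions are all satisfied: Dmitri is a registered non-profit; total rental receipts for the year are $5,240, under the $5,420 limit. However, paragraphs (e)–(f) must be considered: (e) operates against (a): a current Standing Notice is held. (f) does not operate here (the Annual Approval is not current), so (e) stands. Exception (a) does not apply.
Exception (b) is satisfied on its face — the tenant is an immediate family member; the number of days the property was let is 75 days, below the 77 days limit. Applying paragraphs (g)–(l): (g) would limit (b) — assessed value is $79,500, meeting the $78,500 threshold — but (h) sets (g) aside: (h) operates against (g): the property is publicly advertised. (i) operates (a current Tier C Waiver is held), but is itself disapplied by (j): (j) operates against (i): a current Provisional Certificate is held. (k) would limit (j) — the space is let for business use — but (l) sets (k) aside: (l) applies — the compliance score is 88 points, meeting the 70 points threshold. So (b) applies.
Exception (c) requires that the coverage ratio is no less than 69%; but the coverage ratio is 61%, short of 69%, so (c) is unavailable.
Exception (d) fails — the reference index is 511, not below 477.

No — exception (b) applies; Dmitri is not required to file Form RP-5.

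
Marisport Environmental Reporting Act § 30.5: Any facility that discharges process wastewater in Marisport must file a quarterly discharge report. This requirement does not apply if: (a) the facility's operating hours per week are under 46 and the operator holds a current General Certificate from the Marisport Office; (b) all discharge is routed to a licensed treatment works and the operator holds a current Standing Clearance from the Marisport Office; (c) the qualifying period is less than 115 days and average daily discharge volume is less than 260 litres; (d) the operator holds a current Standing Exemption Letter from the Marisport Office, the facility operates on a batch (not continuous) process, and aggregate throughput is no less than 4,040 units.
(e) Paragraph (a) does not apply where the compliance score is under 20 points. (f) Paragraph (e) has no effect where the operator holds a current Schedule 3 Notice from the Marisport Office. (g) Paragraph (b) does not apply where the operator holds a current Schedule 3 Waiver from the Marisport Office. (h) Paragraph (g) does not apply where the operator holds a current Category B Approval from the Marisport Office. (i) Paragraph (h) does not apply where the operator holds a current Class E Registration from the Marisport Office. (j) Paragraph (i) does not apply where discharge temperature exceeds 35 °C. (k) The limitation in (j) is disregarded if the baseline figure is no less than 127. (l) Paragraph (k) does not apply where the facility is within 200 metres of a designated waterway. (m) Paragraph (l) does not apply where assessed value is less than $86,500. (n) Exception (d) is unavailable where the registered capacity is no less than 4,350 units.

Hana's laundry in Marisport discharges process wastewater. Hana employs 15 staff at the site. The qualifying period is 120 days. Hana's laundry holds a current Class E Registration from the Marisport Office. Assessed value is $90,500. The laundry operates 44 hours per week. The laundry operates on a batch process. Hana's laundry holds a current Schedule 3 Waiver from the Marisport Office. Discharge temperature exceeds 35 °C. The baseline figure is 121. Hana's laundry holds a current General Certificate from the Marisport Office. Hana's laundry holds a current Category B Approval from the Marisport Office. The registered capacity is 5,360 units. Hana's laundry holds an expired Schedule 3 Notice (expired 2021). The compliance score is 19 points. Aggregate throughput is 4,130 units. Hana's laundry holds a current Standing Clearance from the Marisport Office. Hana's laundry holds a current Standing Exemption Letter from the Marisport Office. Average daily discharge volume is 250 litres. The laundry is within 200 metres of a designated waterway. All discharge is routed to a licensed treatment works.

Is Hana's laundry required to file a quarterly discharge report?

Exception (a): the facility's operating hours per week are 44, under the 46 limit; a current General Certificate is held — every condition holds. But: (e) operates against (a): the compliance score is 19 points, under the 20 points limit. (f), which would lift (e), is not triggered — the Schedule 3 Notice is not current. So (a) is unavailable.
Exception (b): discharge is routed to a licensed treatment works; a current Standing Clearance is held — every condition holds. Under paragraphs (g)–(m): (g) would limit (b) — a current Schedule 3 Waiver is held — but (h) sets (g) aside: (h) operates against (g): a current Category B Approval is held. (i) is triggered (a current Class E Registration is held), but is displaced by (j): (j) operates against (i): discharge temperature exceeds 35 °C. (k) is not engaged (the baseline figure is 121, short of 127), so (j) stands. Exception (b) stands.
Exception (c) requires that the qualifying period is less than 115 days; but the qualifying period is 120 days, not less than 115 days, so (c) is unavailable.
Exception (d)'s conditions are all satisfied: a current Standing Exemption Letter is held; the facility operates on a batch process; aggregate throughput is 4,130 units, meeting the 4,040 units threshold. Turning to paragraph (n): (n) operates against (d): the registered capacity is 5,360 units, meeting the 4,350 units threshold. (d) is therefore removed.

No — exception (b) applies; Hana's laundry is not required to file a quarterly discharge report.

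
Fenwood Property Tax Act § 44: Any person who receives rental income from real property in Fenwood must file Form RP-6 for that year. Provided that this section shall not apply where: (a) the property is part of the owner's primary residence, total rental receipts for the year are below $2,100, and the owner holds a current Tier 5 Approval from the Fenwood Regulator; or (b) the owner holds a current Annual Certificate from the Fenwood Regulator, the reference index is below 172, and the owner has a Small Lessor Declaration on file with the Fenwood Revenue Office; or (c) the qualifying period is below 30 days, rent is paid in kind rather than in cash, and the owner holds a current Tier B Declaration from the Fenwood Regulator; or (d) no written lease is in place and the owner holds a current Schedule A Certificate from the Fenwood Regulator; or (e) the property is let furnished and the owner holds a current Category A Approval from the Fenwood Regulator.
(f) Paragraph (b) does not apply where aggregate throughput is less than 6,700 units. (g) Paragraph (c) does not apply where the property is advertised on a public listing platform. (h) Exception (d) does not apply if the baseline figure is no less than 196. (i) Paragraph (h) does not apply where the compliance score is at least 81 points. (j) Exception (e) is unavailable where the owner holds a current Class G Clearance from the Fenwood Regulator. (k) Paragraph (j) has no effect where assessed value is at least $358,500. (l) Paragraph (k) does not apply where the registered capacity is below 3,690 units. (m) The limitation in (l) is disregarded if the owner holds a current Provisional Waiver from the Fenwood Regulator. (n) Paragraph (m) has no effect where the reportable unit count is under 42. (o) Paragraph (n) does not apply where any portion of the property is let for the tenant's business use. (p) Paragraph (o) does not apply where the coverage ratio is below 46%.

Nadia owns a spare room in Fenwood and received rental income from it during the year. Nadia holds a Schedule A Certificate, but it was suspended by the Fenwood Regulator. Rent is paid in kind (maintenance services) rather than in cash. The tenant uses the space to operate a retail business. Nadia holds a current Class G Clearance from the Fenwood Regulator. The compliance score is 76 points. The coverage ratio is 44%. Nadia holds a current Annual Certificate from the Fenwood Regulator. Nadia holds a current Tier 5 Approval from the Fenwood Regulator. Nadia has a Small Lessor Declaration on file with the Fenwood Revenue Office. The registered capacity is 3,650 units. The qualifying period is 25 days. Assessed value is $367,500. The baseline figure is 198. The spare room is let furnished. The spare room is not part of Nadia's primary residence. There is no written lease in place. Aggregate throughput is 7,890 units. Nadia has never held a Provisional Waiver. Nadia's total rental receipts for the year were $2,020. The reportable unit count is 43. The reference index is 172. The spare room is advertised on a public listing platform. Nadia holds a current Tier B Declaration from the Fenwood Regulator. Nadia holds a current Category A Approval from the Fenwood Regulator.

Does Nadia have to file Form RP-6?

Yes — Nadia must file Form RP-6.

Exception (a) fails — the spare room is not part of the primary residence.
Exception (b) fails — the reference index is 172, not below 172.
All of (c)'s requirements are met (the qualifying period is 25 days, below the 30 days limit; rent is paid in kind; a current Tier B Declaration is held). However, paragraph (g) must be considered: (g) applies — the property is publicly advertised. So (c) is unavailable.
Exception (d) requires that the owner holds a current Schedule A Certificate from the Fenwood Regulator; but the Schedule A Certificate is not current, so (d) is unavailable.
All of (e)'s requirements are met (the property is let furnished; a current Category A Approval is held). But: (j) operates — a current Class G Clearance is held. (k) applies (assessed value is $367,500, meeting the $358,500 threshold), but is set aside by (l): (l) operates — the registered capacity is 3,650 units, below the 3,690 units limit. (m), which would lift (l), does not operate here — the Provisional Waiver is not current. Exception (e) does not apply.
No exception is made out. Nadia falls within the general rule.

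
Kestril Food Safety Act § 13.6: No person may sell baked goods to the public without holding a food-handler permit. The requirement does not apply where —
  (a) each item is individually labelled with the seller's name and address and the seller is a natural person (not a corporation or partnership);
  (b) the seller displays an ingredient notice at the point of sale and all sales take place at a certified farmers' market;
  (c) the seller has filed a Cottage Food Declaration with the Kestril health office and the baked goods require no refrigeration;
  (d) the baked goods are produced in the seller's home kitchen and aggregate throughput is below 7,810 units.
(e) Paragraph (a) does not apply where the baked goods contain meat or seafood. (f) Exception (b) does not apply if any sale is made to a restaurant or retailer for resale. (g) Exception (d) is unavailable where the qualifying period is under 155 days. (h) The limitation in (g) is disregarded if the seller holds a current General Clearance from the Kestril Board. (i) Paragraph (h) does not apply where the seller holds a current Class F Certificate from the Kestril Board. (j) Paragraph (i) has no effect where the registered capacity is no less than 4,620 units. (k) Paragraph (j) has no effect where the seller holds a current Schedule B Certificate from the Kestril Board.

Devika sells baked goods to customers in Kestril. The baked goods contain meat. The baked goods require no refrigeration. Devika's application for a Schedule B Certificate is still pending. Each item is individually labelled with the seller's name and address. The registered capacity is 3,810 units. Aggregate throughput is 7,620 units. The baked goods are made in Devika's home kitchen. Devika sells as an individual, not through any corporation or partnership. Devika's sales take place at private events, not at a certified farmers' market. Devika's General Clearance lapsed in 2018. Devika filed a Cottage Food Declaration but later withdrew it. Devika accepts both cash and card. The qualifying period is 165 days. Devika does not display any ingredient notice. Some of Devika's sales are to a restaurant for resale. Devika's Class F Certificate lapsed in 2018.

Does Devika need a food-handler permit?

No — exception (d) applies; Devika is not required to hold a food-handler permit.

Exception (a): items are individually labelled; the seller is a natural person — every condition holds. However, paragraph (e) must be considered: (e) operates against (a): the baked goods contain meat. So (a) is unavailable.
Exception (b) does not apply: no ingredient notice is displayed.
Exception (c) does not apply: the Cottage Food Declaration was withdrawn.
Exception (d)'s conditions are all satisfied: the baked goods are home-kitchen produced; aggregate throughput is 7,620 units, below the 7,810 units limit. Under paragraphs (g)–(k): (g), which would limit (d), does not operate here: the qualifying period is 165 days, not under 155 days. So (d) applies.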